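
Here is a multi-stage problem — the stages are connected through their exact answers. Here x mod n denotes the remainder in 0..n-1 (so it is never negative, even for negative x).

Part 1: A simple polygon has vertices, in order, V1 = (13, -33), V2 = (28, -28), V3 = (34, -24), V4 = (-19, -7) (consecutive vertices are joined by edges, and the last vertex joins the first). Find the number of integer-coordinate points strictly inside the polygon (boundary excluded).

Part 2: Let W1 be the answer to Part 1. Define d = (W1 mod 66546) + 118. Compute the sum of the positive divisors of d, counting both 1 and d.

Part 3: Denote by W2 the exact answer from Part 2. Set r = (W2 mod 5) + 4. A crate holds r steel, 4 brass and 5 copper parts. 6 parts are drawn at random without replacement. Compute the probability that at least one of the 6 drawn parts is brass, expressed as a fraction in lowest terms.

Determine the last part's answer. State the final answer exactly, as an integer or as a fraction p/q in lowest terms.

205/238

Part 1: cross terms: (13*-28 - 28*-33)=560, (28*-24 - 34*-28)=280, (34*-7 - -19*-24)=-694, (-19*-33 - 13*-7)=718; twice the area = |864| = 864; area = 432; boundary points = 5 + 2 + 1 + 2 = 10; strictly interior points = area - boundary/2 + 1 = 428; answer 428
Part 2: W1 = 428; d = 546; 546 = 2 * 3 * 7 * 13; sigma = (1 + 2) * (1 + 3) * (1 + 7) * (1 + 13) = 3 * 4 * 8 * 14 = 1344; answer 1344
Part 3: W2 = 1344; r = 8; total draws C(17,6) = 12376; complement C(13,6) = 1716; favorable 12376 - 1716 = 10660; P = 205/238; answer 205/238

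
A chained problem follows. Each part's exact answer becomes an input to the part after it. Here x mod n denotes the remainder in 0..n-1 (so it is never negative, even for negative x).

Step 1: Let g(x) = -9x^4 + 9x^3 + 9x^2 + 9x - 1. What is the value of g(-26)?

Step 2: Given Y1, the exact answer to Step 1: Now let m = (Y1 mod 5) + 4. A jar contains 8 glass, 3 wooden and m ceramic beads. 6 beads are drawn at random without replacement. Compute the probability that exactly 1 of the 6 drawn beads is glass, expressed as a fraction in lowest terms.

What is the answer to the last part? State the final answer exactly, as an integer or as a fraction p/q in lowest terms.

8/143

Step 1: -9*(-26)^4 + 9*(-26)^3 + 9*(-26)^2 + 9*(-26)^1 - 1 = (-4112784) + (-158184) + (6084) + (-234) + (-1) = -4265119; answer -4265119
Step 2: Y1 = -4265119; m = 5; total draws C(16,6) = 8008; favorable C(8,1)*C(8,5) = 448; P = 8/143; answer 8/143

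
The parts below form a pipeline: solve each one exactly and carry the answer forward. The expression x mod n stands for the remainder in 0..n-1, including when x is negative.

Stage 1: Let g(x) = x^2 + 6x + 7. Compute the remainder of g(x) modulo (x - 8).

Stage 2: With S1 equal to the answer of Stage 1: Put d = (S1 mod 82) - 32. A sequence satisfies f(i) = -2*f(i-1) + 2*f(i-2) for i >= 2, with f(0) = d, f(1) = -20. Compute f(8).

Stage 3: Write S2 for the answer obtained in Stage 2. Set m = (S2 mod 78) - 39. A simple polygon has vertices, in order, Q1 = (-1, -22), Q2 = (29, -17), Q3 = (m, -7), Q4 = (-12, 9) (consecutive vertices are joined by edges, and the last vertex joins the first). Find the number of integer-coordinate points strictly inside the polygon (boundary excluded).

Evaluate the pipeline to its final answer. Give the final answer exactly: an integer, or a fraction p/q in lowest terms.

Stage 1: remainder = value at the root: 1*(8)^2 + 6*(8)^1 + 7 = (64) + (48) + (7) = 119; answer 119
Stage 2: S1 = 119; d = 5; f(2) = -2*(-20) + 2*(5) = 50; iterating: f(2)=50, f(3)=-140, f(4)=380, f(5)=-1040, f(6)=2840, f(7)=-7760, f(8)=21200; answer 21200
Stage 3: S2 = 21200; m = 23; cross terms: (-1*-17 - 29*-22)=655, (29*-7 - 23*-17)=188, (23*9 - -12*-7)=123, (-12*-22 - -1*9)=273; twice the area = |1239| = 1239; area = 1239/2; boundary points = 5 + 2 + 1 + 1 = 9; strictly interior points = area - boundary/2 + 1 = 616; answer 616

616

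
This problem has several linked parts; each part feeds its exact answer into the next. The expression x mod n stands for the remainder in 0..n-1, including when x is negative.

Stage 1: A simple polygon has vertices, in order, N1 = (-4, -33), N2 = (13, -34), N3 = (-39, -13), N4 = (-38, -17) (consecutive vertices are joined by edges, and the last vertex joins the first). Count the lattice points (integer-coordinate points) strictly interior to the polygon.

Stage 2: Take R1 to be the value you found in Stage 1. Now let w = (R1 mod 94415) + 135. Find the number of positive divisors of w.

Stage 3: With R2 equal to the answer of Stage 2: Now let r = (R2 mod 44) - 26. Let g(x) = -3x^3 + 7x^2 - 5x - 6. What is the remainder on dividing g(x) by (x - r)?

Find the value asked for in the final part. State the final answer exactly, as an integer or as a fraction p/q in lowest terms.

Stage 1: cross terms: (-4*-34 - 13*-33)=565, (13*-13 - -39*-34)=-1495, (-39*-17 - -38*-13)=169, (-38*-33 - -4*-17)=1186; twice the area = |425| = 425; area = 425/2; boundary points = 1 + 1 + 1 + 2 = 5; strictly interior points = area - boundary/2 + 1 = 211; answer 211
Stage 2: R1 = 211; w = 346; 346 = 2 * 173; number of divisors = (1+1) * (1+1) = 4; answer 4
Stage 3: R2 = 4; r = -22; remainder = value at the root: -3*(-22)^3 + 7*(-22)^2 - 5*(-22)^1 - 6 = (31944) + (3388) + (110) + (-6) = 35436; answer 35436

35436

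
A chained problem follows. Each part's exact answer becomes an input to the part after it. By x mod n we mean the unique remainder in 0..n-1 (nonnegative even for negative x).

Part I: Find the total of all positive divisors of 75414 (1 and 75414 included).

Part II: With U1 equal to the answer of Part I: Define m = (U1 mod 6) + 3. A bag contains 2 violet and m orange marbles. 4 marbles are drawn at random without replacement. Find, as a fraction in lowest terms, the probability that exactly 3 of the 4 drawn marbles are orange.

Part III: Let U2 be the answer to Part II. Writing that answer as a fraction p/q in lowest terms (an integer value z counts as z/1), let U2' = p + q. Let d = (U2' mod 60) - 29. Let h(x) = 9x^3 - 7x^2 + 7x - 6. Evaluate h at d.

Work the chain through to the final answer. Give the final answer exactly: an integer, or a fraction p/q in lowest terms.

Part I: 75414 = 2 * 3 * 12569; sigma = (1 + 2) * (1 + 3) * (1 + 12569) = 3 * 4 * 12570 = 150840; answer 150840
Part II: U1 = 150840; m = 3; total draws C(5,4) = 5; favorable C(3,3)*C(2,1) = 2; P = 2/5; answer 2/5
Part III: U2 = 2/5; threaded value p + q = 7; d = -22; 9*(-22)^3 - 7*(-22)^2 + 7*(-22)^1 - 6 = (-95832) + (-3388) + (-154) + (-6) = -99380; answer -99380

-99380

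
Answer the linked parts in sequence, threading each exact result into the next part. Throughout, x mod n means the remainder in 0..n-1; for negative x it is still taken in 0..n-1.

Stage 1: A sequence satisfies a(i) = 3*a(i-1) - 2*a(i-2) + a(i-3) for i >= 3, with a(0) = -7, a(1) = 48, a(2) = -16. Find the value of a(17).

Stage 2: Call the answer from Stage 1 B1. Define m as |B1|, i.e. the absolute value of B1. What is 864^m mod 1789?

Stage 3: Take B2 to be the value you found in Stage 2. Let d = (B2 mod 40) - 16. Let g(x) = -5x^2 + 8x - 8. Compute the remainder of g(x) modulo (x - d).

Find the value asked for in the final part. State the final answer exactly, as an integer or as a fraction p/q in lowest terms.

Stage 1: a(3) = 3*(-16) - 2*(48) + 1*(-7) = -151; iterating: a(3)=-151, a(4)=-373, a(5)=-833, a(6)=-1904, a(7)=-4419, a(8)=-10282, a(9)=-23912, a(10)=-55591, a(11)=-129231, a(12)=-300423, a(13)=-698398, a(14)=-1623579, a(15)=-3774364, a(16)=-8774332, a(17)=-20397847; answer -20397847
Stage 2: B1 = -20397847; m = 20397847; squarings mod 1789: 864^1=864, 864^2=483, 864^4=719, 864^8=1729, 864^16=22, 864^32=484, 864^64=1686, 864^128=1664, 864^256=1313, 864^512=1162, 864^1024=1338, 864^2048=1244, 864^4096=51, 864^8192=812, 864^16384=992, 864^32768=114, 864^65536=473, 864^131072=104, 864^262144=82, 864^524288=1357, 864^1048576=568, 864^2097152=604, 864^4194304=1649, 864^8388608=1710, 864^16777216=874; 864^20397847 = 864^1 * 864^2 * 864^4 * 864^16 * 864^256 * 864^512 * 864^1024 * 864^2048 * 864^4096 * 864^8192 * 864^65536 * 864^131072 * 864^262144 * 864^1048576 * 864^2097152 * 864^16777216 = 1228 (mod 1789); answer 1228
Stage 3: B2 = 1228; d = 12; remainder = value at the root: -5*(12)^2 + 8*(12)^1 - 8 = (-720) + (96) + (-8) = -632; answer -632

-632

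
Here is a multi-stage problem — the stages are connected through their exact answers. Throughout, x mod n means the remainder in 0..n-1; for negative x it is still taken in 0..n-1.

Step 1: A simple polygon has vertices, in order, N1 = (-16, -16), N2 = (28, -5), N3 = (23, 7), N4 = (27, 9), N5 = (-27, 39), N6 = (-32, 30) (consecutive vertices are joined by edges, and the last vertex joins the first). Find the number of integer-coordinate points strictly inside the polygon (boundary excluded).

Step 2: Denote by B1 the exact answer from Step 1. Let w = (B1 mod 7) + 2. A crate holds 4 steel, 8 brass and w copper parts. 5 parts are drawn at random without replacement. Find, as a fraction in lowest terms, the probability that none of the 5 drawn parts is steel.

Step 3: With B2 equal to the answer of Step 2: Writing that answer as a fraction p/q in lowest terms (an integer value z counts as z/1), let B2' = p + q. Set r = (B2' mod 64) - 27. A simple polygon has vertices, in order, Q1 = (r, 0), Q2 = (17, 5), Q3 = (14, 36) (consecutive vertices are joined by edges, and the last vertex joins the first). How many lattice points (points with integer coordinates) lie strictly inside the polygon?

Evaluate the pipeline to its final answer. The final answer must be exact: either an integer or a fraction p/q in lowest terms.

Step 1: cross terms: (-16*-5 - 28*-16)=528, (28*7 - 23*-5)=311, (23*9 - 27*7)=18, (27*39 - -27*9)=1296, (-27*30 - -32*39)=438, (-32*-16 - -16*30)=992; twice the area = |3583| = 3583; area = 3583/2; boundary points = 11 + 1 + 2 + 6 + 1 + 2 = 23; strictly interior points = area - boundary/2 + 1 = 1781; answer 1781
Step 2: B1 = 1781; w = 5; total draws C(17,5) = 6188; favorable C(13,5) = 1287; P = 99/476; answer 99/476
Step 3: B2 = 99/476; threaded value p + q = 575; r = 36; cross terms: (36*5 - 17*0)=180, (17*36 - 14*5)=542, (14*0 - 36*36)=-1296; twice the area = |-574| = 574; area = 287; boundary points = 1 + 1 + 2 = 4; strictly interior points = area - boundary/2 + 1 = 286; answer 286

286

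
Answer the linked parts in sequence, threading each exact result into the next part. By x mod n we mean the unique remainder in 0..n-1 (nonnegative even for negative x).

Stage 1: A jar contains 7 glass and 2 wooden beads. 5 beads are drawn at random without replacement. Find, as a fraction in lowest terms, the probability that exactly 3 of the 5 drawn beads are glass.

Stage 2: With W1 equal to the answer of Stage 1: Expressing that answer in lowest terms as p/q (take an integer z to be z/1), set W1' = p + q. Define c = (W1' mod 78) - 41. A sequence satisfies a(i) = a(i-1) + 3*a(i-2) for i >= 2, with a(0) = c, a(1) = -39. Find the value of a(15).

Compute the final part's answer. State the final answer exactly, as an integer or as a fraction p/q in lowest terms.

Stage 1: total draws C(9,5) = 126; favorable C(7,3)*C(2,2) = 35; P = 5/18; answer 5/18
Stage 2: W1 = 5/18; threaded value p + q = 23; c = -18; a(2) = 1*(-39) + 3*(-18) = -93; iterating: a(2)=-93, a(3)=-210, a(4)=-489, a(5)=-1119, a(6)=-2586, a(7)=-5943, a(8)=-13701, a(9)=-31530, a(10)=-72633, a(11)=-167223, a(12)=-385122, a(13)=-886791, a(14)=-2042157, a(15)=-4702530; answer -4702530

-4702530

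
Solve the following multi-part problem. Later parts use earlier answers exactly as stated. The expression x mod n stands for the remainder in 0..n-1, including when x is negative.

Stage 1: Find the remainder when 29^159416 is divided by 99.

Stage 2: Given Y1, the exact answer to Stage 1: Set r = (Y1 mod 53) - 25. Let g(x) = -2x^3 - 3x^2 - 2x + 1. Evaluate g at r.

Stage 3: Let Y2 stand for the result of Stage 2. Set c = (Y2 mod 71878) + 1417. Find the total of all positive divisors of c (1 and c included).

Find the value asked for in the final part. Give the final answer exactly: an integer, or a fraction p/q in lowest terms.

Stage 1: squarings mod 99: 29^1=29, 29^2=49, 29^4=25, 29^8=31, 29^16=70, 29^32=49, 29^64=25, 29^128=31, 29^256=70, 29^512=49, 29^1024=25, 29^2048=31, 29^4096=70, 29^8192=49, 29^16384=25, 29^32768=31, 29^65536=70, 29^131072=49; 29^159416 = 29^8 * 29^16 * 29^32 * 29^128 * 29^512 * 29^1024 * 29^2048 * 29^8192 * 29^16384 * 29^131072 = 4 (mod 99); answer 4
Stage 2: Y1 = 4; r = -21; -2*(-21)^3 - 3*(-21)^2 - 2*(-21)^1 + 1 = (18522) + (-1323) + (42) + (1) = 17242; answer 17242
Stage 3: Y2 = 17242; c = 18659; 18659 = 47 * 397; sigma = (1 + 47) * (1 + 397) = 48 * 398 = 19104; answer 19104

19104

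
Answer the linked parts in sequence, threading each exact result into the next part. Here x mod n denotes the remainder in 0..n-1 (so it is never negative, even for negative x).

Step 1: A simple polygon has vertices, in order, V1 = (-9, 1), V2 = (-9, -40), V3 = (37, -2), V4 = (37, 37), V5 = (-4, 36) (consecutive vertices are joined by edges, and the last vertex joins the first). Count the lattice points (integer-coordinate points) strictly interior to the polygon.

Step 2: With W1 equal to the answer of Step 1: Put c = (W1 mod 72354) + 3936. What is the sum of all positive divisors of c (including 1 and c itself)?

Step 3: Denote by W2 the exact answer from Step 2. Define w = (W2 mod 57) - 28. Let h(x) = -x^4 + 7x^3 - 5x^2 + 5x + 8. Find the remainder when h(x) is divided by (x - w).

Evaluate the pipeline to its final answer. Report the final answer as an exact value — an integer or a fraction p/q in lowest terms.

Step 1: cross terms: (-9*-40 - -9*1)=369, (-9*-2 - 37*-40)=1498, (37*37 - 37*-2)=1443, (37*36 - -4*37)=1480, (-4*1 - -9*36)=320; twice the area = |5110| = 5110; area = 2555; boundary points = 41 + 2 + 39 + 1 + 5 = 88; strictly interior points = area - boundary/2 + 1 = 2512; answer 2512
Step 2: W1 = 2512; c = 6448; 6448 = 2^4 * 13 * 31; sigma = (1 + 2 + 4 + 8 + 16) * (1 + 13) * (1 + 31) = 31 * 14 * 32 = 13888; answer 13888
Step 3: W2 = 13888; w = 9; remainder = value at the root: -1*(9)^4 + 7*(9)^3 - 5*(9)^2 + 5*(9)^1 + 8 = (-6561) + (5103) + (-405) + (45) + (8) = -1810; answer -1810

-1810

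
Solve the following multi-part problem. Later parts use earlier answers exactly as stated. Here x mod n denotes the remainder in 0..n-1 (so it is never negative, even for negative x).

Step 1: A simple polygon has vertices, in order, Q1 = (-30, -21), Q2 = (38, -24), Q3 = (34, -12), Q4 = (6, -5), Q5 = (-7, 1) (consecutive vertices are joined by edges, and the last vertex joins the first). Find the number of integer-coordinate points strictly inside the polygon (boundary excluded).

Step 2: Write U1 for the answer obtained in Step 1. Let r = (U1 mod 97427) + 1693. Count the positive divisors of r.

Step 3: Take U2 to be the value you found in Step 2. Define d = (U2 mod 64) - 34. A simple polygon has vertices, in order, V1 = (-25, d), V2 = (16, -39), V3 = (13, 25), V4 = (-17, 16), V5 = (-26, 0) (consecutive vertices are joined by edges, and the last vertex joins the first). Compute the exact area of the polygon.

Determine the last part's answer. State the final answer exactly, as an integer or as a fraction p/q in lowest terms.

Step 1: cross terms: (-30*-24 - 38*-21)=1518, (38*-12 - 34*-24)=360, (34*-5 - 6*-12)=-98, (6*1 - -7*-5)=-29, (-7*-21 - -30*1)=177; twice the area = |1928| = 1928; area = 964; boundary points = 1 + 4 + 7 + 1 + 1 = 14; strictly interior points = area - boundary/2 + 1 = 958; answer 958
Step 2: U1 = 958; r = 2651; 2651 = 11 * 241; number of divisors = (1+1) * (1+1) = 4; answer 4
Step 3: U2 = 4; d = -30; cross terms: (-25*-39 - 16*-30)=1455, (16*25 - 13*-39)=907, (13*16 - -17*25)=633, (-17*0 - -26*16)=416, (-26*-30 - -25*0)=780; twice the area = |4191| = 4191; area = 4191/2; answer 4191/2

4191/2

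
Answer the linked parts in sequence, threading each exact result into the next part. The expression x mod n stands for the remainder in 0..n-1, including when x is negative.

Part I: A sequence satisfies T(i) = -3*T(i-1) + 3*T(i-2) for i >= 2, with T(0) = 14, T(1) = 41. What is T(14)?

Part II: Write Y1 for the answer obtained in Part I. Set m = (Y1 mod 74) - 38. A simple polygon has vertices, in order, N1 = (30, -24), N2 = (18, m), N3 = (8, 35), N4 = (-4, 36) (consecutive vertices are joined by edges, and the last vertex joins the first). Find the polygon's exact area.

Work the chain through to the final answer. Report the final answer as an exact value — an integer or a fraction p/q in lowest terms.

Part I: T(2) = -3*(41) + 3*(14) = -81; iterating: T(2)=-81, T(3)=366, T(4)=-1341, T(5)=5121, T(6)=-19386, T(7)=73521, T(8)=-278721, T(9)=1056726, T(10)=-4006341, T(11)=15189201, T(12)=-57586626, T(13)=218327481, T(14)=-827742321; answer -827742321
Part II: Y1 = -827742321; m = 33; cross terms: (30*33 - 18*-24)=1422, (18*35 - 8*33)=366, (8*36 - -4*35)=428, (-4*-24 - 30*36)=-984; twice the area = |1232| = 1232; area = 616; answer 616

616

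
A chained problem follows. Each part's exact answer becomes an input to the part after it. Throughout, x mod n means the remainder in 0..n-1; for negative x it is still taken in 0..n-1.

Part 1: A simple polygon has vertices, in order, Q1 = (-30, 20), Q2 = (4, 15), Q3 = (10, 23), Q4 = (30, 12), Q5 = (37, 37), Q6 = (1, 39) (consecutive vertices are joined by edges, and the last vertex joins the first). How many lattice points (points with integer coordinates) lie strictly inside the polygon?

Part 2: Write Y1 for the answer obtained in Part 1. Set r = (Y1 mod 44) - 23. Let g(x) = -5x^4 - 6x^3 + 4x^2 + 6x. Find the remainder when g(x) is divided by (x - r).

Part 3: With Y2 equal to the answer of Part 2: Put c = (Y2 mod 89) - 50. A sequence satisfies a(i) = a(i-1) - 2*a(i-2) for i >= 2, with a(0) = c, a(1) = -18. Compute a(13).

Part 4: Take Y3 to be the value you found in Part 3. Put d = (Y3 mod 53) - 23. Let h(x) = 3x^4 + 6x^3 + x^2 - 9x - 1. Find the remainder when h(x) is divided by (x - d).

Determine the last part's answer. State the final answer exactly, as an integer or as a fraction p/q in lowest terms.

1194

Part 1: cross terms: (-30*15 - 4*20)=-530, (4*23 - 10*15)=-58, (10*12 - 30*23)=-570, (30*37 - 37*12)=666, (37*39 - 1*37)=1406, (1*20 - -30*39)=1190; twice the area = |2104| = 2104; area = 1052; boundary points = 1 + 2 + 1 + 1 + 2 + 1 = 8; strictly interior points = area - boundary/2 + 1 = 1049; answer 1049
Part 2: Y1 = 1049; r = 14; remainder = value at the root: -5*(14)^4 - 6*(14)^3 + 4*(14)^2 + 6*(14)^1 = (-192080) + (-16464) + (784) + (84) = -207676; answer -207676
Part 3: Y2 = -207676; c = 0; a(2) = 1*(-18) - 2*(0) = -18; iterating: a(2)=-18, a(3)=18, a(4)=54, a(5)=18, a(6)=-90, a(7)=-126, a(8)=54, a(9)=306, a(10)=198, a(11)=-414, a(12)=-810, a(13)=18; answer 18
Part 4: Y3 = 18; d = -5; remainder = value at the root: 3*(-5)^4 + 6*(-5)^3 + 1*(-5)^2 - 9*(-5)^1 - 1 = (1875) + (-750) + (25) + (45) + (-1) = 1194; answer 1194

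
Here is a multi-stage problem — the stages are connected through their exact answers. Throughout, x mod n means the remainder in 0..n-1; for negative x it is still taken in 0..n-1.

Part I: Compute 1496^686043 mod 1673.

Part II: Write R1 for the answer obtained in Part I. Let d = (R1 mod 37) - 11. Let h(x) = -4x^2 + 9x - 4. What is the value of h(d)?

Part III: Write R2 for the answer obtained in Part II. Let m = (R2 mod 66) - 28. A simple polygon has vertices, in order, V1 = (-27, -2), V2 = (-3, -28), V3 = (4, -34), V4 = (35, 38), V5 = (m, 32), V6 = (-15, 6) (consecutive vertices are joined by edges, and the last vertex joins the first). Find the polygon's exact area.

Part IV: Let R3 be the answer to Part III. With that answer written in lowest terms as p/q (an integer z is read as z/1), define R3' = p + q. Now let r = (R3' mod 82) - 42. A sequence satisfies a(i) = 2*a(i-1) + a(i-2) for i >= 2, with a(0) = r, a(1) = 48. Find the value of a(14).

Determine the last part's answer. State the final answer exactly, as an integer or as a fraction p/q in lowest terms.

Part I: squarings mod 1673: 1496^1=1496, 1496^2=1215, 1496^4=639, 1496^8=109, 1496^16=170, 1496^32=459, 1496^64=1556, 1496^128=305, 1496^256=1010, 1496^512=1243, 1496^1024=870, 1496^2048=704, 1496^4096=408, 1496^8192=837, 1496^16384=1255, 1496^32768=732, 1496^65536=464, 1496^131072=1152, 1496^262144=415, 1496^524288=1579; 1496^686043 = 1496^1 * 1496^2 * 1496^8 * 1496^16 * 1496^64 * 1496^128 * 1496^256 * 1496^512 * 1496^1024 * 1496^4096 * 1496^8192 * 1496^16384 * 1496^131072 * 1496^524288 = 587 (mod 1673); answer 587
Part II: R1 = 587; d = 21; -4*(21)^2 + 9*(21)^1 - 4 = (-1764) + (189) + (-4) = -1579; answer -1579
Part III: R2 = -1579; m = -23; cross terms: (-27*-28 - -3*-2)=750, (-3*-34 - 4*-28)=214, (4*38 - 35*-34)=1342, (35*32 - -23*38)=1994, (-23*6 - -15*32)=342, (-15*-2 - -27*6)=192; twice the area = |4834| = 4834; area = 2417; answer 2417
Part IV: R3 = 2417; threaded value p + q = 2418; r = -2; a(2) = 2*(48) + 1*(-2) = 94; iterating: a(2)=94, a(3)=236, a(4)=566, a(5)=1368, a(6)=3302, a(7)=7972, a(8)=19246, a(9)=46464, a(10)=112174, a(11)=270812, a(12)=653798, a(13)=1578408, a(14)=3810614; answer 3810614

3810614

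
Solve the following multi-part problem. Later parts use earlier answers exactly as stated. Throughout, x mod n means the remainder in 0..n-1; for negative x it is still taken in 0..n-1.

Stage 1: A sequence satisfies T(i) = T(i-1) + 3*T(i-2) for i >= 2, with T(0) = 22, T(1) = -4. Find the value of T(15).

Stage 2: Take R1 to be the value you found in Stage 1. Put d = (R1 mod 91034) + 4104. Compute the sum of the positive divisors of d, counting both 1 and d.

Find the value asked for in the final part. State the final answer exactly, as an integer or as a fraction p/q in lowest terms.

72000

Stage 1: T(2) = 1*(-4) + 3*(22) = 62; iterating: T(2)=62, T(3)=50, T(4)=236, T(5)=386, T(6)=1094, T(7)=2252, T(8)=5534, T(9)=12290, T(10)=28892, T(11)=65762, T(12)=152438, T(13)=349724, T(14)=807038, T(15)=1856210; answer 1856210
Stage 2: R1 = 1856210; d = 39634; 39634 = 2 * 7 * 19 * 149; sigma = (1 + 2) * (1 + 7) * (1 + 19) * (1 + 149) = 3 * 8 * 20 * 150 = 72000; answer 72000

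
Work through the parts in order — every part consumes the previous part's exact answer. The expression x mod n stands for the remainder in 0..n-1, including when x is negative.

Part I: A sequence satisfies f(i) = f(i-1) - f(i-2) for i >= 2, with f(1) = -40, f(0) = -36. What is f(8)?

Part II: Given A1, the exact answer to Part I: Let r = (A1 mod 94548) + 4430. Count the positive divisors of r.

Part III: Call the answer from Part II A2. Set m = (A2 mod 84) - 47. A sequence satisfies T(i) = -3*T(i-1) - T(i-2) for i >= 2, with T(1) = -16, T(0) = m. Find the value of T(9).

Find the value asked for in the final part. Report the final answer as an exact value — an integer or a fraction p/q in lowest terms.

-71941

Part I: f(2) = 1*(-40) - 1*(-36) = -4; iterating: f(2)=-4, f(3)=36, f(4)=40, f(5)=4, f(6)=-36, f(7)=-40, f(8)=-4; answer -4
Part II: A1 = -4; r = 98974; 98974 = 2 * 17 * 41 * 71; number of divisors = (1+1) * (1+1) * (1+1) * (1+1) = 16; answer 16
Part III: A2 = 16; m = -31; T(2) = -3*(-16) - 1*(-31) = 79; iterating: T(2)=79, T(3)=-221, T(4)=584, T(5)=-1531, T(6)=4009, T(7)=-10496, T(8)=27479, T(9)=-71941; answer -71941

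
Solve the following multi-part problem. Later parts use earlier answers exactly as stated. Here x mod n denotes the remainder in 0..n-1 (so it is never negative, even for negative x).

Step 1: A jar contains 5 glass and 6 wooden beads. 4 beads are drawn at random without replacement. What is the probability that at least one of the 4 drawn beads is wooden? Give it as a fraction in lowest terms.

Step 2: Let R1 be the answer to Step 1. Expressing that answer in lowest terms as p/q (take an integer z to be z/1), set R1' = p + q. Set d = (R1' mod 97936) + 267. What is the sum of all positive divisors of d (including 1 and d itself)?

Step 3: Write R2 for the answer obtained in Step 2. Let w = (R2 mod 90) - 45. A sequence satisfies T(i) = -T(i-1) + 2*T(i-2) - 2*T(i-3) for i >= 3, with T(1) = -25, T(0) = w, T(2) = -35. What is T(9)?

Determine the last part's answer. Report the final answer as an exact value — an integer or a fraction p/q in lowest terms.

-1805

Step 1: total draws C(11,4) = 330; complement C(5,4) = 5; favorable 330 - 5 = 325; P = 65/66; answer 65/66
Step 2: R1 = 65/66; threaded value p + q = 131; d = 398; 398 = 2 * 199; sigma = (1 + 2) * (1 + 199) = 3 * 200 = 600; answer 600
Step 3: R2 = 600; w = 15; T(3) = -1*(-35) + 2*(-25) - 2*(15) = -45; iterating: T(3)=-45, T(4)=25, T(5)=-45, T(6)=185, T(7)=-325, T(8)=785, T(9)=-1805; answer -1805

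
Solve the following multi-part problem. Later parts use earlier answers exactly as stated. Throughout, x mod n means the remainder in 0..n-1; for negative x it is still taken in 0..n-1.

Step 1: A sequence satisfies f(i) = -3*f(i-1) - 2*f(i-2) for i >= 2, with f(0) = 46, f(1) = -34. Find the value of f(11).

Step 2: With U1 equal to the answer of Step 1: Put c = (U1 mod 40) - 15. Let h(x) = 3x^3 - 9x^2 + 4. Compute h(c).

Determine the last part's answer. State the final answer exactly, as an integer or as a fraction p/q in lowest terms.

Step 1: f(2) = -3*(-34) - 2*(46) = 10; iterating: f(2)=10, f(3)=38, f(4)=-134, f(5)=326, f(6)=-710, f(7)=1478, f(8)=-3014, f(9)=6086, f(10)=-12230, f(11)=24518; answer 24518
Step 2: U1 = 24518; c = 23; 3*(23)^3 - 9*(23)^2 + 4 = (36501) + (-4761) + (4) = 31744; answer 31744

31744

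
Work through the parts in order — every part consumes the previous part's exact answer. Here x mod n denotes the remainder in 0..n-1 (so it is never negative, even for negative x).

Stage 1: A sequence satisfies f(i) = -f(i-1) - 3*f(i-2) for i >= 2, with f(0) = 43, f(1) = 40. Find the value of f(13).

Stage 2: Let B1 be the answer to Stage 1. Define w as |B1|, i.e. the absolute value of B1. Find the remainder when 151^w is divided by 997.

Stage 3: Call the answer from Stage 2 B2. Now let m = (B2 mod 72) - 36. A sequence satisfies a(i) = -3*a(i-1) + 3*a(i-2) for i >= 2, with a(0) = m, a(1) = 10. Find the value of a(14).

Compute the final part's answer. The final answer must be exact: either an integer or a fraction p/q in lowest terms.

-101516166

Stage 1: f(2) = -1*(40) - 3*(43) = -169; iterating: f(2)=-169, f(3)=49, f(4)=458, f(5)=-605, f(6)=-769, f(7)=2584, f(8)=-277, f(9)=-7475, f(10)=8306, f(11)=14119, f(12)=-39037, f(13)=-3320; answer -3320
Stage 2: B1 = -3320; w = 3320; squarings mod 997: 151^1=151, 151^2=867, 151^4=948, 151^8=407, 151^16=147, 151^32=672, 151^64=940, 151^128=258, 151^256=762, 151^512=390, 151^1024=556, 151^2048=66; 151^3320 = 151^8 * 151^16 * 151^32 * 151^64 * 151^128 * 151^1024 * 151^2048 = 692 (mod 997); answer 692
Stage 3: B2 = 692; m = 8; a(2) = -3*(10) + 3*(8) = -6; iterating: a(2)=-6, a(3)=48, a(4)=-162, a(5)=630, a(6)=-2376, a(7)=9018, a(8)=-34182, a(9)=129600, a(10)=-491346, a(11)=1862838, a(12)=-7062552, a(13)=26776170, a(14)=-101516166; answer -101516166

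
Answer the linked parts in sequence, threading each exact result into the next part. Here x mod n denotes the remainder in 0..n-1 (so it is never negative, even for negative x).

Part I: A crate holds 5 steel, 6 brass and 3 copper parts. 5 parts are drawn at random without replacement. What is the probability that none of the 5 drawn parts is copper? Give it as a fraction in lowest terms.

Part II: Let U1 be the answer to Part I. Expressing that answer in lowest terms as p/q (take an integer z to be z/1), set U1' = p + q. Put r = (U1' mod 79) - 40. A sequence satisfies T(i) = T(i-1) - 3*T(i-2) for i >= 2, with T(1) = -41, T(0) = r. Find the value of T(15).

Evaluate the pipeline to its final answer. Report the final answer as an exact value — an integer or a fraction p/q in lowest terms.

-107126

Part I: total draws C(14,5) = 2002; favorable C(11,5) = 462; P = 3/13; answer 3/13
Part II: U1 = 3/13; threaded value p + q = 16; r = -24; T(2) = 1*(-41) - 3*(-24) = 31; iterating: T(2)=31, T(3)=154, T(4)=61, T(5)=-401, T(6)=-584, T(7)=619, T(8)=2371, T(9)=514, T(10)=-6599, T(11)=-8141, T(12)=11656, T(13)=36079, T(14)=1111, T(15)=-107126; answer -107126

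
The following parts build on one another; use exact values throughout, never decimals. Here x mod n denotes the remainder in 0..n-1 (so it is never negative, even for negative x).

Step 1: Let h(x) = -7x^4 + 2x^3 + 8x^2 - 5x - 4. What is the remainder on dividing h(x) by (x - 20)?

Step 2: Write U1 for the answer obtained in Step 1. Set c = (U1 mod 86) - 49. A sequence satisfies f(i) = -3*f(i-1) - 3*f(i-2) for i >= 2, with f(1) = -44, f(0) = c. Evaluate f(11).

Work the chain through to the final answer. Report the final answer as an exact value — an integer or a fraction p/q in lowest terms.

-3159

Step 1: remainder = value at the root: -7*(20)^4 + 2*(20)^3 + 8*(20)^2 - 5*(20)^1 - 4 = (-1120000) + (16000) + (3200) + (-100) + (-4) = -1100904; answer -1100904
Step 2: U1 = -1100904; c = 19; f(2) = -3*(-44) - 3*(19) = 75; iterating: f(2)=75, f(3)=-93, f(4)=54, f(5)=117, f(6)=-513, f(7)=1188, f(8)=-2025, f(9)=2511, f(10)=-1458, f(11)=-3159; answer -3159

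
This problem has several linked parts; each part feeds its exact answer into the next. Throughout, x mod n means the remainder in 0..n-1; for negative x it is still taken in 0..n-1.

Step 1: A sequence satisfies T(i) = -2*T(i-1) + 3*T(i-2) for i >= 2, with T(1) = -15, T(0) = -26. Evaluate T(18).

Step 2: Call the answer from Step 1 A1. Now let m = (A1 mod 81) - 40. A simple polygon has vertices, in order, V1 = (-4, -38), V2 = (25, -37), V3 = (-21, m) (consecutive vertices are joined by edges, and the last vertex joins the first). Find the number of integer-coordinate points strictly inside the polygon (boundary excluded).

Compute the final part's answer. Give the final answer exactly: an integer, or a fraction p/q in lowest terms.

Step 1: T(2) = -2*(-15) + 3*(-26) = -48; iterating: T(2)=-48, T(3)=51, T(4)=-246, T(5)=645, T(6)=-2028, T(7)=5991, T(8)=-18066, T(9)=54105, T(10)=-162408, T(11)=487131, T(12)=-1461486, T(13)=4384365, T(14)=-13153188, T(15)=39459471, T(16)=-118378506, T(17)=355135425, T(18)=-1065406368; answer -1065406368
Step 2: A1 = -1065406368; m = 38; cross terms: (-4*-37 - 25*-38)=1098, (25*38 - -21*-37)=173, (-21*-38 - -4*38)=950; twice the area = |2221| = 2221; area = 2221/2; boundary points = 1 + 1 + 1 = 3; strictly interior points = area - boundary/2 + 1 = 1110; answer 1110

1110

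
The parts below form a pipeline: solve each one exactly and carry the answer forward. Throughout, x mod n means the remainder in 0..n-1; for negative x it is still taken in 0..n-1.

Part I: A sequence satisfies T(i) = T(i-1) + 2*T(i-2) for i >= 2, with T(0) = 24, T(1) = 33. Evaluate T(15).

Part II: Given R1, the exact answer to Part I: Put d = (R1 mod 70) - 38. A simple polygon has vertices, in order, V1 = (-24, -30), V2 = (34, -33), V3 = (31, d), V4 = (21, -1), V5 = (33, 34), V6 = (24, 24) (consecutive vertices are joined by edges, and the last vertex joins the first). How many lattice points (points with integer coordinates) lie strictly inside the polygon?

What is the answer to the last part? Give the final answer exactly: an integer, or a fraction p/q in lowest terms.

Part I: T(2) = 1*(33) + 2*(24) = 81; iterating: T(2)=81, T(3)=147, T(4)=309, T(5)=603, T(6)=1221, T(7)=2427, T(8)=4869, T(9)=9723, T(10)=19461, T(11)=38907, T(12)=77829, T(13)=155643, T(14)=311301, T(15)=622587; answer 622587
Part II: R1 = 622587; d = -31; cross terms: (-24*-33 - 34*-30)=1812, (34*-31 - 31*-33)=-31, (31*-1 - 21*-31)=620, (21*34 - 33*-1)=747, (33*24 - 24*34)=-24, (24*-30 - -24*24)=-144; twice the area = |2980| = 2980; area = 1490; boundary points = 1 + 1 + 10 + 1 + 1 + 6 = 20; strictly interior points = area - boundary/2 + 1 = 1481; answer 1481

1481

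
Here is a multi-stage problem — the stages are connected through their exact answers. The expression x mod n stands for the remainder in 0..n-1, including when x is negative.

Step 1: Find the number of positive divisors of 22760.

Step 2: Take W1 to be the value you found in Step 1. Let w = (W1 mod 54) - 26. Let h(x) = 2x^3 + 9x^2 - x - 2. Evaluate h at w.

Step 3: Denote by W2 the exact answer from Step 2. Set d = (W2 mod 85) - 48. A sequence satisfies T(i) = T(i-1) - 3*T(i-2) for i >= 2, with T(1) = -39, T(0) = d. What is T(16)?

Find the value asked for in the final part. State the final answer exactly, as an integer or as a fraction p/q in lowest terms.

-78855

Step 1: 22760 = 2^3 * 5 * 569; number of divisors = (3+1) * (1+1) * (1+1) = 16; answer 16
Step 2: W1 = 16; w = -10; 2*(-10)^3 + 9*(-10)^2 - 1*(-10)^1 - 2 = (-2000) + (900) + (10) + (-2) = -1092; answer -1092
Step 3: W2 = -1092; d = -35; T(2) = 1*(-39) - 3*(-35) = 66; iterating: T(2)=66, T(3)=183, T(4)=-15, T(5)=-564, T(6)=-519, T(7)=1173, T(8)=2730, T(9)=-789, T(10)=-8979, T(11)=-6612, T(12)=20325, T(13)=40161, T(14)=-20814, T(15)=-141297, T(16)=-78855; answer -78855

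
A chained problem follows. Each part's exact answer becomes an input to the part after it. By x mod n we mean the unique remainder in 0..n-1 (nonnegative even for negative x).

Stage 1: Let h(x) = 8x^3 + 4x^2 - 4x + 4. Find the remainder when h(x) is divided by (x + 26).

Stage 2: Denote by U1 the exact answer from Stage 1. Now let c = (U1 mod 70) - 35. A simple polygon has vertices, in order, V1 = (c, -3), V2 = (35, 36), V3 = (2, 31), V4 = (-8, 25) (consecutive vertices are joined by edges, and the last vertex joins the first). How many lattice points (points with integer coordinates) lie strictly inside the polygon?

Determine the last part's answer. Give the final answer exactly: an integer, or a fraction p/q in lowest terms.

Stage 1: remainder = value at the root: 8*(-26)^3 + 4*(-26)^2 - 4*(-26)^1 + 4 = (-140608) + (2704) + (104) + (4) = -137796; answer -137796
Stage 2: U1 = -137796; c = -1; cross terms: (-1*36 - 35*-3)=69, (35*31 - 2*36)=1013, (2*25 - -8*31)=298, (-8*-3 - -1*25)=49; twice the area = |1429| = 1429; area = 1429/2; boundary points = 3 + 1 + 2 + 7 = 13; strictly interior points = area - boundary/2 + 1 = 709; answer 709

709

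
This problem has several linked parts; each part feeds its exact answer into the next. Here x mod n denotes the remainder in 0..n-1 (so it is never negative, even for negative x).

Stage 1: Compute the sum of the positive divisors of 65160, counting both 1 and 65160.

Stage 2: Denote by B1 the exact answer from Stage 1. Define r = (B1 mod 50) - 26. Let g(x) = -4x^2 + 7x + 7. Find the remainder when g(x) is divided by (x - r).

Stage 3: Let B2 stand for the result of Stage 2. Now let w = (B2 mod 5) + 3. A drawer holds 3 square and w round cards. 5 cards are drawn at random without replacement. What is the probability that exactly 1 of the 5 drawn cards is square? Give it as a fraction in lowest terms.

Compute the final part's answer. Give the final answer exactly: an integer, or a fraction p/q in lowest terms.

1/7

Stage 1: 65160 = 2^3 * 3^2 * 5 * 181; sigma = (1 + 2 + 4 + 8) * (1 + 3 + 9) * (1 + 5) * (1 + 181) = 15 * 13 * 6 * 182 = 212940; answer 212940
Stage 2: B1 = 212940; r = 14; remainder = value at the root: -4*(14)^2 + 7*(14)^1 + 7 = (-784) + (98) + (7) = -679; answer -679
Stage 3: B2 = -679; w = 4; total draws C(7,5) = 21; favorable C(3,1)*C(4,4) = 3; P = 1/7; answer 1/7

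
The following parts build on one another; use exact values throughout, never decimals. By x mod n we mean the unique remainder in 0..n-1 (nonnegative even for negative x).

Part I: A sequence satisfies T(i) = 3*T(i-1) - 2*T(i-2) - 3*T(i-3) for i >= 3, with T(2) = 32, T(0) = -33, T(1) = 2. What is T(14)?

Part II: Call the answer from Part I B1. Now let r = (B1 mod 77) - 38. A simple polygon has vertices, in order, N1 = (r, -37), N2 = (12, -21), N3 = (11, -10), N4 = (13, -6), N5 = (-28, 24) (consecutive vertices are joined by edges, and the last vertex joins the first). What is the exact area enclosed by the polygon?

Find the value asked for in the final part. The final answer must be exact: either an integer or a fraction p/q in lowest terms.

Part I: T(3) = 3*(32) - 2*(2) - 3*(-33) = 191; iterating: T(3)=191, T(4)=503, T(5)=1031, T(6)=1514, T(7)=971, T(8)=-3208, T(9)=-16108, T(10)=-44821, T(11)=-92623, T(12)=-139903, T(13)=-100000, T(14)=257675; answer 257675
Part II: B1 = 257675; r = -5; cross terms: (-5*-21 - 12*-37)=549, (12*-10 - 11*-21)=111, (11*-6 - 13*-10)=64, (13*24 - -28*-6)=144, (-28*-37 - -5*24)=1156; twice the area = |2024| = 2024; area = 1012; answer 1012

1012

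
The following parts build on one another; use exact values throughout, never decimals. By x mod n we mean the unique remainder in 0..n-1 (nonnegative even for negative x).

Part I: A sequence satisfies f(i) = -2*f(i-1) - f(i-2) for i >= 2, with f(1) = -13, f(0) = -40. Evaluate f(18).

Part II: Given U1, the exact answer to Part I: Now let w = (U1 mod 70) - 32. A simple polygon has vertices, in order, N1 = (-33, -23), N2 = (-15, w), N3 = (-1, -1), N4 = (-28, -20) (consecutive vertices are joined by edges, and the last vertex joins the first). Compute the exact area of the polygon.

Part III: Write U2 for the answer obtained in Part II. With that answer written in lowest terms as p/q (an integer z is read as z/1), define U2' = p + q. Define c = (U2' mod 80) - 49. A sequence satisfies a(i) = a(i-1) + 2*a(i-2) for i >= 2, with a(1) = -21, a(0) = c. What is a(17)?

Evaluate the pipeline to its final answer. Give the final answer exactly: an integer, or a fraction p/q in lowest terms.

-1660241

Part I: f(2) = -2*(-13) - 1*(-40) = 66; iterating: f(2)=66, f(3)=-119, f(4)=172, f(5)=-225, f(6)=278, f(7)=-331, f(8)=384, f(9)=-437, f(10)=490, f(11)=-543, f(12)=596, f(13)=-649, f(14)=702, f(15)=-755, f(16)=808, f(17)=-861, f(18)=914; answer 914
Part II: U1 = 914; w = -28; cross terms: (-33*-28 - -15*-23)=579, (-15*-1 - -1*-28)=-13, (-1*-20 - -28*-1)=-8, (-28*-23 - -33*-20)=-16; twice the area = |542| = 542; area = 271; answer 271
Part III: U2 = 271; threaded value p + q = 272; c = -17; a(2) = 1*(-21) + 2*(-17) = -55; iterating: a(2)=-55, a(3)=-97, a(4)=-207, a(5)=-401, a(6)=-815, a(7)=-1617, a(8)=-3247, a(9)=-6481, a(10)=-12975, a(11)=-25937, a(12)=-51887, a(13)=-103761, a(14)=-207535, a(15)=-415057, a(16)=-830127, a(17)=-1660241; answer -1660241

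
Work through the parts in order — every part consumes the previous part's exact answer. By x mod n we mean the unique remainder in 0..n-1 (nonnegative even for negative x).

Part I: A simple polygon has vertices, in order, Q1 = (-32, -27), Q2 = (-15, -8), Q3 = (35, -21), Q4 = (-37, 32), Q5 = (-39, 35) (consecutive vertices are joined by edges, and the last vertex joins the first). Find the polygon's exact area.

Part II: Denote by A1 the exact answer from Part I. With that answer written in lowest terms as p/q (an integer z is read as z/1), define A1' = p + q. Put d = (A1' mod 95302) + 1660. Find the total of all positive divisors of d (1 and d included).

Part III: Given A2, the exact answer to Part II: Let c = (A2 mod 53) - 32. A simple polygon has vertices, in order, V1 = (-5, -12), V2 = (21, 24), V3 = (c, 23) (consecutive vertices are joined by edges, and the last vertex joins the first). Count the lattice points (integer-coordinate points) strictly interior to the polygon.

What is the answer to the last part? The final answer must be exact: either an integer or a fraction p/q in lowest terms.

Part I: cross terms: (-32*-8 - -15*-27)=-149, (-15*-21 - 35*-8)=595, (35*32 - -37*-21)=343, (-37*35 - -39*32)=-47, (-39*-27 - -32*35)=2173; twice the area = |2915| = 2915; area = 2915/2; answer 2915/2
Part II: A1 = 2915/2; threaded value p + q = 2917; d = 4577; 4577 = 23 * 199; sigma = (1 + 23) * (1 + 199) = 24 * 200 = 4800; answer 4800
Part III: A2 = 4800; c = -2; cross terms: (-5*24 - 21*-12)=132, (21*23 - -2*24)=531, (-2*-12 - -5*23)=139; twice the area = |802| = 802; area = 401; boundary points = 2 + 1 + 1 = 4; strictly interior points = area - boundary/2 + 1 = 400; answer 400

400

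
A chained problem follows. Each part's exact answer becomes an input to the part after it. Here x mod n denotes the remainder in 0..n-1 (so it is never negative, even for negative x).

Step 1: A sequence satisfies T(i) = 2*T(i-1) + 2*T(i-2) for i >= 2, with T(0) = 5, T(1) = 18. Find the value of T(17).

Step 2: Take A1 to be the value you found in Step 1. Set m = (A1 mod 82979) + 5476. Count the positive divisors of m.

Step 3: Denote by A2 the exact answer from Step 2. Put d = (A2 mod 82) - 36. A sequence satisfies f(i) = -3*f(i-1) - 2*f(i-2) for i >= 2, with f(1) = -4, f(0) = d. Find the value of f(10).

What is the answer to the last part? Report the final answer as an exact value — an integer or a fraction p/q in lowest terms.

Step 1: T(2) = 2*(18) + 2*(5) = 46; iterating: T(2)=46, T(3)=128, T(4)=348, T(5)=952, T(6)=2600, T(7)=7104, T(8)=19408, T(9)=53024, T(10)=144864, T(11)=395776, T(12)=1081280, T(13)=2954112, T(14)=8070784, T(15)=22049792, T(16)=60241152, T(17)=164581888; answer 164581888
Step 2: A1 = 164581888; m = 40007; 40007 = 11 * 3637; number of divisors = (1+1) * (1+1) = 4; answer 4
Step 3: A2 = 4; d = -32; f(2) = -3*(-4) - 2*(-32) = 76; iterating: f(2)=76, f(3)=-220, f(4)=508, f(5)=-1084, f(6)=2236, f(7)=-4540, f(8)=9148, f(9)=-18364, f(10)=36796; answer 36796

36796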